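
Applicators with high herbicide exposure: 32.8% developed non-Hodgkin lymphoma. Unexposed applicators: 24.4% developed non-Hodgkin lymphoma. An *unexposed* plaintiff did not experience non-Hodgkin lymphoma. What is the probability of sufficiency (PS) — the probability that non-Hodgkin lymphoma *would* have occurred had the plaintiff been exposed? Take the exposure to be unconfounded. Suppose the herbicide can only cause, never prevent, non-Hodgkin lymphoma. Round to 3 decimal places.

PS ≈ 0.111

p₁ = 0.328, p₀ = 0.244.
Under exogeneity and monotonicity, PS = (p₁ − p₀) / (1 − p₀).
PS = (0.328 − 0.244) / (1 − 0.244) = 0.084 / 0.756 ≈ 0.1111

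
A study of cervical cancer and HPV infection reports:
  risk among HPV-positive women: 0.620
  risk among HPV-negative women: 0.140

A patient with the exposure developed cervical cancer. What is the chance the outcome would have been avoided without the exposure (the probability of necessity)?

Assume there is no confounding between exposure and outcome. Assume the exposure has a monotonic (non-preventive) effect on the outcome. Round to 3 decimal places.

Let p₁ = 0.62, p₀ = 0.14.
Under exogeneity and monotonicity, PN = (p₁ − p₀) / p₁.
PN = (0.62 − 0.14) / 0.62 = 0.48 / 0.62 ≈ 0.7742

PN ≈ 0.774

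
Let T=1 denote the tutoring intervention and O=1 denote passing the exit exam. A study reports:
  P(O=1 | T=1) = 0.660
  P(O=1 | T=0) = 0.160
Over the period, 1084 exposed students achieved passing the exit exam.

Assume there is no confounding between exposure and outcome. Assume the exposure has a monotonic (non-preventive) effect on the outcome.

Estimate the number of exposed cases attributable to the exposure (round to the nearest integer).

Let p₁ = 0.66, p₀ = 0.16.
PN = (p₁ − p₀)/p₁ = (0.66 − 0.16) / 0.66 ≈ 0.75758.
Attributable cases ≈ PN × (exposed cases) = 0.75758 × 1084 ≈ 821.21.

about 821 cases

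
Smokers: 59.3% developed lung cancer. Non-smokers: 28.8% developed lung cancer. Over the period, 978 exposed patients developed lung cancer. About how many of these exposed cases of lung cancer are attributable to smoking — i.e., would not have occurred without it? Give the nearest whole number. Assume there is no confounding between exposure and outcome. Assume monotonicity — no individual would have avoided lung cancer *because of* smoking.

p₁ = 0.593, p₀ = 0.288.
PN = (p₁ − p₀)/p₁ = (0.593 − 0.288) / 0.593 ≈ 0.51433.
Attributable cases ≈ PN × (exposed cases) = 0.51433 × 978 ≈ 503.02.

about 503 cases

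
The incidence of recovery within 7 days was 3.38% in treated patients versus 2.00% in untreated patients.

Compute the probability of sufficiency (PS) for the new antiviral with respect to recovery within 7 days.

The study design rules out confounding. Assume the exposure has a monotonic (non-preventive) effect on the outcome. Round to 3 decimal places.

p₁ = 0.0338, p₀ = 0.02.
Under exogeneity and monotonicity, PS = (p₁ − p₀) / (1 − p₀).
PS = (0.0338 − 0.02) / (1 − 0.02) = 0.0138 / 0.98 ≈ 0.0141

PS ≈ 0.014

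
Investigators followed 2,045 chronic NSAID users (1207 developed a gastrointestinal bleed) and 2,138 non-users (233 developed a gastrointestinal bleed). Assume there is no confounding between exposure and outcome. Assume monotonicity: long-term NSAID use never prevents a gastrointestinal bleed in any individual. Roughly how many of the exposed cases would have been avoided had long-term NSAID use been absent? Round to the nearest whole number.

about 984 cases

p₁ = P(outcome | exposed) = 1207/2045 = 0.59022
p₀ = P(outcome | unexposed) = 233/2138 = 0.10898
PN = (p₁ − p₀)/p₁ = (0.59022 − 0.10898) / 0.59022 ≈ 0.81536.
Attributable cases ≈ PN × (exposed cases) = 0.81536 × 1207 ≈ 984.14.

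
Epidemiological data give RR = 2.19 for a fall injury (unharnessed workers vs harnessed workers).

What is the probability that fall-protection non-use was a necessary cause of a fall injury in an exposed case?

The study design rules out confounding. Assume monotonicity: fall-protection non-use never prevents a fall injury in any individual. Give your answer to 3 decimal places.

Under exogeneity and monotonicity, PN = (RR − 1) / RR = 1 − 1/RR.
PN = (2.19 − 1) / 2.19 = 1.19 / 2.19 ≈ 0.5434

PN ≈ 0.543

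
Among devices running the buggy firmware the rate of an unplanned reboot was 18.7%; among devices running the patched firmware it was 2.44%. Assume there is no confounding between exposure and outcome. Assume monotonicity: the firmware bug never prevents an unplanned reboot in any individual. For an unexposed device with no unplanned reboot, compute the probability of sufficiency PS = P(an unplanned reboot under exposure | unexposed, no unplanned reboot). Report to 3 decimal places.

PS ≈ 0.167

p₁ = 0.187, p₀ = 0.0244.
Under exogeneity and monotonicity, PS = (p₁ − p₀) / (1 − p₀).
PS = (0.187 − 0.0244) / (1 − 0.0244) = 0.1626 / 0.9756 ≈ 0.1667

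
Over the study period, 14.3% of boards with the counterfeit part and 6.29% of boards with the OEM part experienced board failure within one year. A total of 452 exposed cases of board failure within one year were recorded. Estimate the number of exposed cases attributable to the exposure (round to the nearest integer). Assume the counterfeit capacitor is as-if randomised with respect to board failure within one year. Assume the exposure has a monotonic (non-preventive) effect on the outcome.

about 253 cases

p₁ = 0.143, p₀ = 0.0629.
PN = (p₁ − p₀)/p₁ = (0.143 − 0.0629) / 0.143 ≈ 0.56014.
Attributable cases ≈ PN × (exposed cases) = 0.56014 × 452 ≈ 253.18.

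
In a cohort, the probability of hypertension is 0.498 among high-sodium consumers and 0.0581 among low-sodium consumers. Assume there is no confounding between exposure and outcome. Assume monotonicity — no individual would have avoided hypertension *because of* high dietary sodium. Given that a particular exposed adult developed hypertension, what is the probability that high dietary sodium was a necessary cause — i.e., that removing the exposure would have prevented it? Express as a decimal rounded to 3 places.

PN ≈ 0.883

Let p₁ = 0.498, p₀ = 0.0581.
Under exogeneity and monotonicity, PN = (p₁ − p₀) / p₁.
PN = (0.498 − 0.0581) / 0.498 = 0.4399 / 0.498 ≈ 0.8833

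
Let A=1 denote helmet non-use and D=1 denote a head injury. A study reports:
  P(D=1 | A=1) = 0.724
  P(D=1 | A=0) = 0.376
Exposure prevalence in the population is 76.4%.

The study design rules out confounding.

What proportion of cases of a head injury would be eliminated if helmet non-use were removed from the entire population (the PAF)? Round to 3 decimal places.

PAF ≈ 0.414

Let p₁ = 0.724, p₀ = 0.376.
Overall risk P(Y=1) = π·p₁ + (1−π)·p₀ = 0.764×0.724 + 0.236×0.376 = 0.64187.
Under exogeneity, PAF = [P(Y=1) − p₀] / P(Y=1).
PAF = (0.64187 − 0.376) / 0.64187 ≈ 0.4142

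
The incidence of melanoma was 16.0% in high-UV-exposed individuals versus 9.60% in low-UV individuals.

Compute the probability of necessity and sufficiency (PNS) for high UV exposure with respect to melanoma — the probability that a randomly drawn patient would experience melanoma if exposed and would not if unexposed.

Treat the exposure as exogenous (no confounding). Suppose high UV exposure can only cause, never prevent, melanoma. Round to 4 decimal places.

PNS ≈ 0.0640

p₁ = 0.16, p₀ = 0.096.
Under exogeneity and monotonicity, PNS = p₁ − p₀.
PNS = 0.16 − 0.096 = 0.064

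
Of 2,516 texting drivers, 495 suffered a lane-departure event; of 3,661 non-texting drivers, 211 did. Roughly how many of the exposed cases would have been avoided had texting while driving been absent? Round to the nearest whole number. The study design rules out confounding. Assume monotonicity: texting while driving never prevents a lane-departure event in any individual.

p₁ = P(outcome | exposed) = 495/2516 = 0.19674
p₀ = P(outcome | unexposed) = 211/3661 = 0.057635
PN = (p₁ − p₀)/p₁ = (0.19674 − 0.057635) / 0.19674 ≈ 0.70705.
Attributable cases ≈ PN × (exposed cases) = 0.70705 × 495 ≈ 349.99.

about 350 cases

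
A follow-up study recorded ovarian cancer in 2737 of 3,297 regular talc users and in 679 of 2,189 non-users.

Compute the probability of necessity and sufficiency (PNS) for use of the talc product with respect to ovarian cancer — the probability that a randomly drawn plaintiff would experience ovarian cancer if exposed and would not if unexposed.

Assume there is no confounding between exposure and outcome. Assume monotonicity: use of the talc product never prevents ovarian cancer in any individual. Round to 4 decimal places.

PNS ≈ 0.5200

p₁ = P(outcome | exposed) = 2737/3297 = 0.83015
p₀ = P(outcome | unexposed) = 679/2189 = 0.31019
Under exogeneity and monotonicity, PNS = p₁ − p₀.
PNS = 0.83015 − 0.31019 = 0.51996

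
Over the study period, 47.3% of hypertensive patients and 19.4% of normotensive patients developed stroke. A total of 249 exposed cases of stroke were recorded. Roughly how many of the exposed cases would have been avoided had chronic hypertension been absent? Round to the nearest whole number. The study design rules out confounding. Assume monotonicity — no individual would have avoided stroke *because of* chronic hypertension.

about 147 cases

p₁ = 0.473, p₀ = 0.194.
PN = (p₁ − p₀)/p₁ = (0.473 − 0.194) / 0.473 ≈ 0.58985.
Attributable cases ≈ PN × (exposed cases) = 0.58985 × 249 ≈ 146.87.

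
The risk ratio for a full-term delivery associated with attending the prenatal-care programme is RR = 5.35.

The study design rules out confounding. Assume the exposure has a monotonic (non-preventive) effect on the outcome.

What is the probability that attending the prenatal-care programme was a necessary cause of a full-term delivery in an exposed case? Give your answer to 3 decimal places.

Under exogeneity and monotonicity, PN = (RR − 1) / RR = 1 − 1/RR.
PN = (5.35 − 1) / 5.35 = 4.35 / 5.35 ≈ 0.8131

PN ≈ 0.813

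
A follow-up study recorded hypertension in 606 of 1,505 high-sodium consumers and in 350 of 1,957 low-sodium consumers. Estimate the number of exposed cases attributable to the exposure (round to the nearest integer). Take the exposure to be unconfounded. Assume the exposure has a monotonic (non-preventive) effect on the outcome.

about 337 cases

p₁ = P(outcome | exposed) = 606/1505 = 0.40266
p₀ = P(outcome | unexposed) = 350/1957 = 0.17885
PN = (p₁ − p₀)/p₁ = (0.40266 − 0.17885) / 0.40266 ≈ 0.55584.
Attributable cases ≈ PN × (exposed cases) = 0.55584 × 606 ≈ 336.84.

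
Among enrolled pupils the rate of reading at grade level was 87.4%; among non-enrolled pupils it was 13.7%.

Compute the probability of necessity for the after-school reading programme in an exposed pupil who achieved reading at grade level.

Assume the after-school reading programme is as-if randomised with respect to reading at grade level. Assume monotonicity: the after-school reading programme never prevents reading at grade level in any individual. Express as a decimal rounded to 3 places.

PN ≈ 0.843

p₁ = 0.874, p₀ = 0.137.
Under exogeneity and monotonicity, PN = (p₁ − p₀) / p₁.
PN = (0.874 − 0.137) / 0.874 = 0.737 / 0.874 ≈ 0.8432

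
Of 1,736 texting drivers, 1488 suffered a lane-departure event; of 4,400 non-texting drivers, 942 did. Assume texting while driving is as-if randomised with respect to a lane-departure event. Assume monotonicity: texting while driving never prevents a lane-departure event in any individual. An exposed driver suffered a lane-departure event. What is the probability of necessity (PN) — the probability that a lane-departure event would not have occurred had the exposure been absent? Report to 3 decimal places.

p₁ = P(outcome | exposed) = 1488/1736 = 0.85714
p₀ = P(outcome | unexposed) = 942/4400 = 0.21409
Under exogeneity and monotonicity, PN = (p₁ − p₀) / p₁.
PN = (0.85714 − 0.21409) / 0.85714 = 0.64305 / 0.85714 ≈ 0.7502

PN ≈ 0.750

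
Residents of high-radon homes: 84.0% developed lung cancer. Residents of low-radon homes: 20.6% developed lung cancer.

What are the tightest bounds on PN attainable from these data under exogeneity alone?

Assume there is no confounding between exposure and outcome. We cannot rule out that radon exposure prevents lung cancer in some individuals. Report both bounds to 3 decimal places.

p₁ = 0.84, p₀ = 0.206.
Under exogeneity alone the bounds on PN are max{0,(p₁−p₀)/p₁} ≤ PN ≤ min{1,(1−p₀)/p₁}.
  lower = (p₁ − p₀)/p₁ = 0.634 / 0.84 ≈ 0.7548
  upper = min{1, (1 − p₀)/p₁} = 0.794 / 0.84 ≈ 0.9452

0.755 ≤ PN ≤ 0.945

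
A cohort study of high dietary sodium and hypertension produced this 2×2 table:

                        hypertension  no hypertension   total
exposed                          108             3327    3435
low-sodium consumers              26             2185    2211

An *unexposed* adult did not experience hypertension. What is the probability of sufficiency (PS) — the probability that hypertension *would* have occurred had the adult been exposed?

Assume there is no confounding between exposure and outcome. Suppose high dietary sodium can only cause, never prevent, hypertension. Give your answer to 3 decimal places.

p₁ = P(outcome | exposed) = 108/3435 = 0.031441
p₀ = P(outcome | unexposed) = 26/2211 = 0.011759
Under exogeneity and monotonicity, PS = (p₁ − p₀)/(1 − p₀).
PS = (0.031441 − 0.011759) / 0.98824 ≈ 0.0199

PS ≈ 0.020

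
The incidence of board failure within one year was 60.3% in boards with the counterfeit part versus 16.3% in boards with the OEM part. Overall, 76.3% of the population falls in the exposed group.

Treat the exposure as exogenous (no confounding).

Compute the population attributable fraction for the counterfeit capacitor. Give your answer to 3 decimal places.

p₁ = 0.603, p₀ = 0.163.
Overall risk P(Y=1) = π·p₁ + (1−π)·p₀ = 0.763×0.603 + 0.237×0.163 = 0.49872.
Under exogeneity, PAF = [P(Y=1) − p₀] / P(Y=1).
PAF = (0.49872 − 0.163) / 0.49872 ≈ 0.6732

PAF ≈ 0.673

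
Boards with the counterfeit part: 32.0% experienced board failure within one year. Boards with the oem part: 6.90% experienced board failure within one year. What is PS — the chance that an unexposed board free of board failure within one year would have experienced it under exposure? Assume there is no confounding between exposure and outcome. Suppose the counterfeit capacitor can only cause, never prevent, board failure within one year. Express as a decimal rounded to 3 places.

PS ≈ 0.270

p₁ = 0.32, p₀ = 0.069.
Under exogeneity and monotonicity, PS = (p₁ − p₀) / (1 − p₀).
PS = (0.32 − 0.069) / (1 − 0.069) = 0.251 / 0.931 ≈ 0.2696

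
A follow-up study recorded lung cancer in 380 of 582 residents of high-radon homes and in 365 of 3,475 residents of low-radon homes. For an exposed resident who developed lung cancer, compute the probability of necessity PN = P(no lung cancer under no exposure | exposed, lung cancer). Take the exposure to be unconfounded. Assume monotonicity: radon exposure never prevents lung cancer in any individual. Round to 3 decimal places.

p₁ = P(outcome | exposed) = 380/582 = 0.65292
p₀ = P(outcome | unexposed) = 365/3475 = 0.10504
Under exogeneity and monotonicity, PN = (p₁ − p₀) / p₁.
PN = (0.65292 − 0.10504) / 0.65292 = 0.54788 / 0.65292 ≈ 0.8391

PN ≈ 0.839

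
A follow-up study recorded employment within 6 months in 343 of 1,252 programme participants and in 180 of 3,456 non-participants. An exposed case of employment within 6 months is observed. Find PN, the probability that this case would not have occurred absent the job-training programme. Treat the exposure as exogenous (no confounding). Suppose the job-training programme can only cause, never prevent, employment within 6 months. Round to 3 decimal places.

p₁ = P(outcome | exposed) = 343/1252 = 0.27396
p₀ = P(outcome | unexposed) = 180/3456 = 0.052083
Under exogeneity and monotonicity, PN = (p₁ − p₀) / p₁.
PN = (0.27396 − 0.052083) / 0.27396 = 0.22188 / 0.27396 ≈ 0.8099

PN ≈ 0.810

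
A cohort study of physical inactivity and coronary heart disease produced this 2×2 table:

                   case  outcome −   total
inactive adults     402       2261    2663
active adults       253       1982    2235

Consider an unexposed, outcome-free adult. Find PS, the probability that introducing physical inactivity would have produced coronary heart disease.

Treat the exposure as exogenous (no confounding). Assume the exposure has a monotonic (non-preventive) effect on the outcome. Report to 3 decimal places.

PS ≈ 0.043

p₁ = P(outcome | exposed) = 402/2663 = 0.15096
p₀ = P(outcome | unexposed) = 253/2235 = 0.1132
Under exogeneity and monotonicity, PS = (p₁ − p₀)/(1 − p₀).
PS = (0.15096 − 0.1132) / 0.8868 ≈ 0.0426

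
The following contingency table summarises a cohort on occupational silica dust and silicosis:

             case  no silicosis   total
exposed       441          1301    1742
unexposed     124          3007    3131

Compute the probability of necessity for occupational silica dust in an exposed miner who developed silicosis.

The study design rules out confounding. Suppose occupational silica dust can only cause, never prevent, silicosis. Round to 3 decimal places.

p₁ = P(outcome | exposed) = 441/1742 = 0.25316
p₀ = P(outcome | unexposed) = 124/3131 = 0.039604
Under exogeneity and monotonicity, PN = (p₁ − p₀)/p₁.
PN = (0.25316 − 0.039604) / 0.25316 ≈ 0.8436

PN ≈ 0.844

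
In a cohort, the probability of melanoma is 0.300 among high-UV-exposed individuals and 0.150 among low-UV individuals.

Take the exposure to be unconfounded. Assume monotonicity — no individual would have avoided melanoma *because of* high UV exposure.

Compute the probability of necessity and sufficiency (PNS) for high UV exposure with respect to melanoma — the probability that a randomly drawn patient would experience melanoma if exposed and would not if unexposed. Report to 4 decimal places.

Let p₁ = 0.3, p₀ = 0.15.
Under exogeneity and monotonicity, PNS = p₁ − p₀.
PNS = 0.3 − 0.15 = 0.15

PNS ≈ 0.1500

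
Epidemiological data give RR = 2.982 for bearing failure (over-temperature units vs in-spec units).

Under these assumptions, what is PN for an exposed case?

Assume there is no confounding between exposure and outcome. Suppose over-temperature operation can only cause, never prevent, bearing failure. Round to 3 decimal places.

PN ≈ 0.665

Under exogeneity and monotonicity, PN = (RR − 1) / RR = 1 − 1/RR.
PN = (2.982 − 1) / 2.982 = 1.982 / 2.982 ≈ 0.6647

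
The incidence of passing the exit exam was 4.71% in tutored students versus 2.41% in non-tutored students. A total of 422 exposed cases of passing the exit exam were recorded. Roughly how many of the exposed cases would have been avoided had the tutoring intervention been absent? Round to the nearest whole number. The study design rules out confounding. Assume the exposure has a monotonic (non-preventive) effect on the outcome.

p₁ = 0.0471, p₀ = 0.0241.
PN = (p₁ − p₀)/p₁ = (0.0471 − 0.0241) / 0.0471 ≈ 0.48832.
Attributable cases ≈ PN × (exposed cases) = 0.48832 × 422 ≈ 206.07.

about 206 cases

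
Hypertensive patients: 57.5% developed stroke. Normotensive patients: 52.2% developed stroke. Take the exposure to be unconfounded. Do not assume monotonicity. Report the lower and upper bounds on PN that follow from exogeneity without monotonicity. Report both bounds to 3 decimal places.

0.092 ≤ PN ≤ 0.831

p₁ = 0.575, p₀ = 0.522.
Under exogeneity alone the bounds on PN are max{0,(p₁−p₀)/p₁} ≤ PN ≤ min{1,(1−p₀)/p₁}.
  lower = (p₁ − p₀)/p₁ = 0.053 / 0.575 ≈ 0.0922
  upper = min{1, (1 − p₀)/p₁} = 0.478 / 0.575 ≈ 0.8313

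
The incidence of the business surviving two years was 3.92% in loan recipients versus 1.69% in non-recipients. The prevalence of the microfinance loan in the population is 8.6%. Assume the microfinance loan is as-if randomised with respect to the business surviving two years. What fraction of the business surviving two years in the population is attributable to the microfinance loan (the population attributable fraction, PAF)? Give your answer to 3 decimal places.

p₁ = 0.0392, p₀ = 0.0169.
Overall risk P(Y=1) = π·p₁ + (1−π)·p₀ = 0.086×0.0392 + 0.914×0.0169 = 0.018818.
Under exogeneity, PAF = [P(Y=1) − p₀] / P(Y=1).
PAF = (0.018818 − 0.0169) / 0.018818 ≈ 0.1019

PAF ≈ 0.102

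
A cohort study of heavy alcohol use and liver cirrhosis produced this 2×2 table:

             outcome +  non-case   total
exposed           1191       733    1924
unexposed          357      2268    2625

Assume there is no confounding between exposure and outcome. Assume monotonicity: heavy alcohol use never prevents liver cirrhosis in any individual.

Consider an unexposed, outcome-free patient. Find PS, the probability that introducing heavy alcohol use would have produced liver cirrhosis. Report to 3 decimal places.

p₁ = P(outcome | exposed) = 1191/1924 = 0.61902
p₀ = P(outcome | unexposed) = 357/2625 = 0.136
Under exogeneity and monotonicity, PS = (p₁ − p₀)/(1 − p₀).
PS = (0.61902 − 0.136) / 0.864 ≈ 0.5591

PS ≈ 0.559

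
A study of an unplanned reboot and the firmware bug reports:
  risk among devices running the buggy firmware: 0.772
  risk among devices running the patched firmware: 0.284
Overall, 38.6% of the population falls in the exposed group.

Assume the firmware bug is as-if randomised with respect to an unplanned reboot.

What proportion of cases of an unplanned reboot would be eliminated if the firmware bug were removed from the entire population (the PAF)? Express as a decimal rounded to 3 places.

PAF ≈ 0.399

Let p₁ = 0.772, p₀ = 0.284.
Overall risk P(Y=1) = π·p₁ + (1−π)·p₀ = 0.386×0.772 + 0.614×0.284 = 0.47237.
Under exogeneity, PAF = [P(Y=1) − p₀] / P(Y=1).
PAF = (0.47237 − 0.284) / 0.47237 ≈ 0.3988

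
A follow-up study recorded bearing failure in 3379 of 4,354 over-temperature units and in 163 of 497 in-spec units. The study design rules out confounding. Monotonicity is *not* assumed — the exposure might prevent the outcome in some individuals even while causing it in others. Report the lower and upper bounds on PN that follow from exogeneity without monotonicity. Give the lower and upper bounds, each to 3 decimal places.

0.577 ≤ PN ≤ 0.866

p₁ = P(outcome | exposed) = 3379/4354 = 0.77607
p₀ = P(outcome | unexposed) = 163/497 = 0.32797
Under exogeneity alone the bounds on PN are max{0,(p₁−p₀)/p₁} ≤ PN ≤ min{1,(1−p₀)/p₁}.
  lower = (p₁ − p₀)/p₁ = 0.4481 / 0.77607 ≈ 0.5774
  upper = min{1, (1 − p₀)/p₁} = 0.67203 / 0.77607 ≈ 0.8659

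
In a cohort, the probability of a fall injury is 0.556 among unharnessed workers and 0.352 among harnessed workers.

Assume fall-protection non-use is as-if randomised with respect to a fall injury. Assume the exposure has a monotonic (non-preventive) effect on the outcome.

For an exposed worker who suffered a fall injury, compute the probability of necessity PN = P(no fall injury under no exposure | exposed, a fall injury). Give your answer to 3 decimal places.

PN ≈ 0.367

Let p₁ = 0.556, p₀ = 0.352.
Under exogeneity and monotonicity, PN = (p₁ − p₀) / p₁.
PN = (0.556 − 0.352) / 0.556 = 0.204 / 0.556 ≈ 0.3669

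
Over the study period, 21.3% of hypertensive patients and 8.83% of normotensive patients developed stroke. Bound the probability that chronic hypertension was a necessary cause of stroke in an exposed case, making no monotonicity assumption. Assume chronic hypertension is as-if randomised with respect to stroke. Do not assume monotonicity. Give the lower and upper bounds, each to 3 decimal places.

p₁ = 0.213, p₀ = 0.0883.
Under exogeneity alone the bounds on PN are max{0,(p₁−p₀)/p₁} ≤ PN ≤ min{1,(1−p₀)/p₁}.
  lower = (p₁ − p₀)/p₁ = 0.1247 / 0.213 ≈ 0.5854
  upper = min{1, (1 − p₀)/p₁} = 0.9117 / 0.213 ≈ 4.2803 → capped at 1

0.585 ≤ PN ≤ 1.000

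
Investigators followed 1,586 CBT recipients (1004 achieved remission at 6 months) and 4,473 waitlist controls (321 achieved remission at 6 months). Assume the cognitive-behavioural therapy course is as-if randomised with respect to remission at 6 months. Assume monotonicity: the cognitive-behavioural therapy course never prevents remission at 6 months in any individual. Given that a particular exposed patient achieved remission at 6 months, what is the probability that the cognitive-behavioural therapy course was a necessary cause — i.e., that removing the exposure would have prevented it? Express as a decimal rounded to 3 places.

PN ≈ 0.887

p₁ = P(outcome | exposed) = 1004/1586 = 0.63304
p₀ = P(outcome | unexposed) = 321/4473 = 0.071764
Under exogeneity and monotonicity, PN = (p₁ − p₀) / p₁.
PN = (0.63304 − 0.071764) / 0.63304 = 0.56128 / 0.63304 ≈ 0.8866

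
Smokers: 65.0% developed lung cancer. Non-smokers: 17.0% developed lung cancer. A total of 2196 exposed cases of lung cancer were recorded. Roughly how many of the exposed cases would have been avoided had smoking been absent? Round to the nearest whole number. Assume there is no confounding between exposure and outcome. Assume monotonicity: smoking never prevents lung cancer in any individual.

p₁ = 0.65, p₀ = 0.17.
PN = (p₁ − p₀)/p₁ = (0.65 − 0.17) / 0.65 ≈ 0.73846.
Attributable cases ≈ PN × (exposed cases) = 0.73846 × 2196 ≈ 1621.66.

about 1622 cases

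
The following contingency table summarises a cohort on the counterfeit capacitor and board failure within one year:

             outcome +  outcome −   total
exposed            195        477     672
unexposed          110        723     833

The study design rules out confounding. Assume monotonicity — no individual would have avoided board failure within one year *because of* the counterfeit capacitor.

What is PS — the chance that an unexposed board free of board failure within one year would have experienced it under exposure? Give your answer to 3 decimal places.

PS ≈ 0.182

p₁ = P(outcome | exposed) = 195/672 = 0.29018
p₀ = P(outcome | unexposed) = 110/833 = 0.13205
Under exogeneity and monotonicity, PS = (p₁ − p₀)/(1 − p₀).
PS = (0.29018 − 0.13205) / 0.86795 ≈ 0.1822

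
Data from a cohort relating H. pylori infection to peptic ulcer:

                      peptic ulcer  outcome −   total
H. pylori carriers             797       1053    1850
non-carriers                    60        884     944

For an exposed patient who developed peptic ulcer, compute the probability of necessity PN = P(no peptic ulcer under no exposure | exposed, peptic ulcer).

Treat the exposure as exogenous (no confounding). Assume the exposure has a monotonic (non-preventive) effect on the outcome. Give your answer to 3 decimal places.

PN ≈ 0.852

p₁ = P(outcome | exposed) = 797/1850 = 0.43081
p₀ = P(outcome | unexposed) = 60/944 = 0.063559
Under exogeneity and monotonicity, PN = (p₁ − p₀) / p₁.
PN = (0.43081 − 0.063559) / 0.43081 = 0.36725 / 0.43081 ≈ 0.8525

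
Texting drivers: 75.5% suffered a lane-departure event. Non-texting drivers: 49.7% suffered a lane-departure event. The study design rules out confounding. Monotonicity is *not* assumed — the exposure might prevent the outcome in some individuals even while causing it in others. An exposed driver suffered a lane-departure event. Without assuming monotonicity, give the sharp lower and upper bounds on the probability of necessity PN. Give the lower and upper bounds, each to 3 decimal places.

p₁ = 0.755, p₀ = 0.497.
Under exogeneity alone the bounds on PN are max{0,(p₁−p₀)/p₁} ≤ PN ≤ min{1,(1−p₀)/p₁}.
  lower = (p₁ − p₀)/p₁ = 0.258 / 0.755 ≈ 0.3417
  upper = min{1, (1 − p₀)/p₁} = 0.503 / 0.755 ≈ 0.6662

0.342 ≤ PN ≤ 0.666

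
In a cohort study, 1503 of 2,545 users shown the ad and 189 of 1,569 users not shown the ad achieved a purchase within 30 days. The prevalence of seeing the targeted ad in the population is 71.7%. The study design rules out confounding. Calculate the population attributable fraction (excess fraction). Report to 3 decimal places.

PAF ≈ 0.737

p₁ = P(outcome | exposed) = 1503/2545 = 0.59057
p₀ = P(outcome | unexposed) = 189/1569 = 0.12046
Overall risk P(Y=1) = π·p₁ + (1−π)·p₀ = 0.717×0.59057 + 0.283×0.12046 = 0.45753.
Under exogeneity, PAF = [P(Y=1) − p₀] / P(Y=1).
PAF = (0.45753 − 0.12046) / 0.45753 ≈ 0.7367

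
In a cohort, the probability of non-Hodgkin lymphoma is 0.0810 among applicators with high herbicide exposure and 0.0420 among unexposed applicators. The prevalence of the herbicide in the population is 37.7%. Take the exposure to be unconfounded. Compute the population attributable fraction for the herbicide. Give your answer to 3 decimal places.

PAF ≈ 0.259

Let p₁ = 0.081, p₀ = 0.042.
Overall risk P(Y=1) = π·p₁ + (1−π)·p₀ = 0.377×0.081 + 0.623×0.042 = 0.056703.
Under exogeneity, PAF = [P(Y=1) − p₀] / P(Y=1).
PAF = (0.056703 − 0.042) / 0.056703 ≈ 0.2593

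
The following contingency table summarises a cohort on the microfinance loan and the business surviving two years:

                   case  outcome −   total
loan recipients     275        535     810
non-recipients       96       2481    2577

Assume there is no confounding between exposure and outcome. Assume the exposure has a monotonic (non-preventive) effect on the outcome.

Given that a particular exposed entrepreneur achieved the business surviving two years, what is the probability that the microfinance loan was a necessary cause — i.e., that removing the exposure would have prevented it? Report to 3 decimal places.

p₁ = P(outcome | exposed) = 275/810 = 0.33951
p₀ = P(outcome | unexposed) = 96/2577 = 0.037253
Under exogeneity and monotonicity, PN = (p₁ − p₀) / p₁.
PN = (0.33951 − 0.037253) / 0.33951 = 0.30225 / 0.33951 ≈ 0.8903

PN ≈ 0.890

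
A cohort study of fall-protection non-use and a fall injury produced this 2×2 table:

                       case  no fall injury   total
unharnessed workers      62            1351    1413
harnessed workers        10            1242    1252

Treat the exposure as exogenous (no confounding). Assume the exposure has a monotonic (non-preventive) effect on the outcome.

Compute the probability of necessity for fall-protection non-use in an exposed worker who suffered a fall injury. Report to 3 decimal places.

PN ≈ 0.818

p₁ = P(outcome | exposed) = 62/1413 = 0.043878
p₀ = P(outcome | unexposed) = 10/1252 = 0.0079872
Under exogeneity and monotonicity, PN = (p₁ − p₀)/p₁.
PN = (0.043878 − 0.0079872) / 0.043878 ≈ 0.8180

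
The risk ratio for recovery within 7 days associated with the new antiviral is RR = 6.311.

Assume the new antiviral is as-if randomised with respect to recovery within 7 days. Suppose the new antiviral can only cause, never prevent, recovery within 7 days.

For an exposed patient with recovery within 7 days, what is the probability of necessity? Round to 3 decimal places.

Under exogeneity and monotonicity, PN = (RR − 1) / RR = 1 − 1/RR.
PN = (6.311 − 1) / 6.311 = 5.311 / 6.311 ≈ 0.8415

PN ≈ 0.842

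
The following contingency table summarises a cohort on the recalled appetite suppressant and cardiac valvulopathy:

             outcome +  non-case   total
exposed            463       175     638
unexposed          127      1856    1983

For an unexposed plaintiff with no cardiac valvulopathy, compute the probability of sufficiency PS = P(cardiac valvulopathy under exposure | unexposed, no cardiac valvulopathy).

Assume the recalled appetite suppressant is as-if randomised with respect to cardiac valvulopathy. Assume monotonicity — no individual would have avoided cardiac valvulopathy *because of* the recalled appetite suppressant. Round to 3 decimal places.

p₁ = P(outcome | exposed) = 463/638 = 0.72571
p₀ = P(outcome | unexposed) = 127/1983 = 0.064044
Under exogeneity and monotonicity, PS = (p₁ − p₀) / (1 − p₀).
PS = (0.72571 − 0.064044) / (1 − 0.064044) = 0.66166 / 0.93596 ≈ 0.7069

PS ≈ 0.707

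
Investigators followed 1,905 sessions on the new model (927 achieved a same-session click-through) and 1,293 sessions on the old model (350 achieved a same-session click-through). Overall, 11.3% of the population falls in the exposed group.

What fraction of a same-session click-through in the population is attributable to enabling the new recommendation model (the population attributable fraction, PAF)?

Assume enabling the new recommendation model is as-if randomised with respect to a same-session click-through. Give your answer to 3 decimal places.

p₁ = P(outcome | exposed) = 927/1905 = 0.48661
p₀ = P(outcome | unexposed) = 350/1293 = 0.27069
Overall risk P(Y=1) = π·p₁ + (1−π)·p₀ = 0.113×0.48661 + 0.887×0.27069 = 0.29509.
Under exogeneity, PAF = [P(Y=1) − p₀] / P(Y=1).
PAF = (0.29509 − 0.27069) / 0.29509 ≈ 0.0827

PAF ≈ 0.083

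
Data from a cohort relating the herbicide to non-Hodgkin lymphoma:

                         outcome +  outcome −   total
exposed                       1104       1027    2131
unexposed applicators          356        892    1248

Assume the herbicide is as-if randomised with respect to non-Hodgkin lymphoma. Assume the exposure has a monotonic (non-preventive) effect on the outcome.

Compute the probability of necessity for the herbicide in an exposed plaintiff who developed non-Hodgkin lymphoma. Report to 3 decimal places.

p₁ = P(outcome | exposed) = 1104/2131 = 0.51807
p₀ = P(outcome | unexposed) = 356/1248 = 0.28526
Under exogeneity and monotonicity, PN = (p₁ − p₀) / p₁.
PN = (0.51807 − 0.28526) / 0.51807 = 0.23281 / 0.51807 ≈ 0.4494

PN ≈ 0.449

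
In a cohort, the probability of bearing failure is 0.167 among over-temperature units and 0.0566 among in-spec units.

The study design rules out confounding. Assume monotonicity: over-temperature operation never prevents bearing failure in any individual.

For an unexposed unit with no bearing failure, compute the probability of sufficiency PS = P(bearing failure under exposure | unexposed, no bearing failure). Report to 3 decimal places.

PS ≈ 0.117

Let p₁ = 0.167, p₀ = 0.0566.
Under exogeneity and monotonicity, PS = (p₁ − p₀) / (1 − p₀).
PS = (0.167 − 0.0566) / (1 − 0.0566) = 0.1104 / 0.9434 ≈ 0.1170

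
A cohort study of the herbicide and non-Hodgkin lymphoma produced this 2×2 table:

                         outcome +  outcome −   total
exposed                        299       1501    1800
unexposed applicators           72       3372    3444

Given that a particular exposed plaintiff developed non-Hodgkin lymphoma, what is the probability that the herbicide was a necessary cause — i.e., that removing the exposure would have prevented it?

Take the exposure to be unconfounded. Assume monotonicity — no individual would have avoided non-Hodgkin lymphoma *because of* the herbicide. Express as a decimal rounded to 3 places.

p₁ = P(outcome | exposed) = 299/1800 = 0.16611
p₀ = P(outcome | unexposed) = 72/3444 = 0.020906
Under exogeneity and monotonicity, PN = (p₁ − p₀)/p₁.
PN = (0.16611 − 0.020906) / 0.16611 ≈ 0.8741

PN ≈ 0.874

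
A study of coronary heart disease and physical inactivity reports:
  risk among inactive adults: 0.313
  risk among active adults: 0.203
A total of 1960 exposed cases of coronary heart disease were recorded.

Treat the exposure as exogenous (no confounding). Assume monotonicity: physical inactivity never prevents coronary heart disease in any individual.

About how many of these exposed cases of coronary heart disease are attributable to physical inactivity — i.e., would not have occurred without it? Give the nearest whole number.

Let p₁ = 0.313, p₀ = 0.203.
PN = (p₁ − p₀)/p₁ = (0.313 − 0.203) / 0.313 ≈ 0.35144.
Attributable cases ≈ PN × (exposed cases) = 0.35144 × 1960 ≈ 688.82.

about 689 cases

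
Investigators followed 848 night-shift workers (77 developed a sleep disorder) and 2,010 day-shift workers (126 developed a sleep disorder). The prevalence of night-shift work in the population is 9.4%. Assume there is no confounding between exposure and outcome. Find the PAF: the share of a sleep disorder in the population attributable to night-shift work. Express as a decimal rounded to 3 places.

p₁ = P(outcome | exposed) = 77/848 = 0.090802
p₀ = P(outcome | unexposed) = 126/2010 = 0.062687
Overall risk P(Y=1) = π·p₁ + (1−π)·p₀ = 0.094×0.090802 + 0.906×0.062687 = 0.065329.
Under exogeneity, PAF = [P(Y=1) − p₀] / P(Y=1).
PAF = (0.065329 − 0.062687) / 0.065329 ≈ 0.0405

PAF ≈ 0.040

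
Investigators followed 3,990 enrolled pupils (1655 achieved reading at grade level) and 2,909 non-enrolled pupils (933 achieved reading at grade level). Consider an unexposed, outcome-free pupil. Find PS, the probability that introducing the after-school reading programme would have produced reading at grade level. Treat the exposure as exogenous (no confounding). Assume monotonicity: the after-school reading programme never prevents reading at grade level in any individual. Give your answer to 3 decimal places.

PS ≈ 0.138

p₁ = P(outcome | exposed) = 1655/3990 = 0.41479
p₀ = P(outcome | unexposed) = 933/2909 = 0.32073
Under exogeneity and monotonicity, PS = (p₁ − p₀) / (1 − p₀).
PS = (0.41479 − 0.32073) / (1 − 0.32073) = 0.094058 / 0.67927 ≈ 0.1385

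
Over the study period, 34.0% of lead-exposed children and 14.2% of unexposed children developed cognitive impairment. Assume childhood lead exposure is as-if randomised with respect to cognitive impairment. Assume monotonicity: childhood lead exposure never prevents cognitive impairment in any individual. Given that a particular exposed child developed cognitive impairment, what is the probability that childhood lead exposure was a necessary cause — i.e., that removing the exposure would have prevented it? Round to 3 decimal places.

PN ≈ 0.582

p₁ = 0.34, p₀ = 0.142.
Under exogeneity and monotonicity, PN = (p₁ − p₀) / p₁.
PN = (0.34 − 0.142) / 0.34 = 0.198 / 0.34 ≈ 0.5824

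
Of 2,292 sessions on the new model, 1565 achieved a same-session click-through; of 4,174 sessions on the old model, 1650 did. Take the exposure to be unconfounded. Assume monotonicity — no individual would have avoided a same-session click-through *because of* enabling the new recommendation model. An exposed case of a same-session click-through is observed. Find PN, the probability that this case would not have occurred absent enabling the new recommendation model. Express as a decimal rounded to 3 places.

p₁ = P(outcome | exposed) = 1565/2292 = 0.68281
p₀ = P(outcome | unexposed) = 1650/4174 = 0.3953
Under exogeneity and monotonicity, PN = (p₁ − p₀) / p₁.
PN = (0.68281 − 0.3953) / 0.68281 = 0.28751 / 0.68281 ≈ 0.4211

PN ≈ 0.421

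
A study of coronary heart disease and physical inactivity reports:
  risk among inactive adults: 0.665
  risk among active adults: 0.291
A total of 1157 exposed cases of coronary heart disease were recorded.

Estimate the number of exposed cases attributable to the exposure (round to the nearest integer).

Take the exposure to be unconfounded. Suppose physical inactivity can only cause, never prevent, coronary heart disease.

Let p₁ = 0.665, p₀ = 0.291.
PN = (p₁ − p₀)/p₁ = (0.665 − 0.291) / 0.665 ≈ 0.56241.
Attributable cases ≈ PN × (exposed cases) = 0.56241 × 1157 ≈ 650.70.

about 651 cases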